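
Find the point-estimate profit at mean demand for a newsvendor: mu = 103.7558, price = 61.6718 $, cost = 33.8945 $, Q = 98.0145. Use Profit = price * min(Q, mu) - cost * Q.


Sales at mu = min(98.0145, 103.7558) = 98.0145
Revenue = 61.6718 * 98.0145 = 6044.7306
Total cost = 33.8945 * 98.0145 = 3322.1525
Profit = 6044.7306 - 3322.1525 = 2722.5782

2722.5782 $


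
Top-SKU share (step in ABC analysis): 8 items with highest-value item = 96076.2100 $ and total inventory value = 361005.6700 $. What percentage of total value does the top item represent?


Top item = 96076.2100
Total = 361005.6700
Percentage = 96076.2100 / 361005.6700 * 100 = 26.6135

26.6135%


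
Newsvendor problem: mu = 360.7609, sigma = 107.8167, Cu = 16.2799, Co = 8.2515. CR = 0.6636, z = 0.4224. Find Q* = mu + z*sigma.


CR = Cu/(Cu+Co) = 16.2799/(16.2799+8.2515) = 0.6636
z = 0.4224
Q* = 360.7609 + 0.4224 * 107.8167 = 406.3027

406.3027 units


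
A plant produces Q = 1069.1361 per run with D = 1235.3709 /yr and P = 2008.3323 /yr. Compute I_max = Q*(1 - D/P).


D/P = 0.6151
1 - D/P = 0.3849
I_max = 1069.1361 * 0.3849 = 411.4862

411.4862 units


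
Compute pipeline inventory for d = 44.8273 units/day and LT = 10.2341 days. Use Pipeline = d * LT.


Pipeline = 44.8273 * 10.2341 = 458.7671

458.7671 units


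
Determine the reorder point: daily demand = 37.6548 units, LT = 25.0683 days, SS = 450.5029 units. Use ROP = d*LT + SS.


d*LT = 37.6548 * 25.0683 = 943.9418
ROP = 943.9418 + 450.5029 = 1394.4447

1394.4447 units


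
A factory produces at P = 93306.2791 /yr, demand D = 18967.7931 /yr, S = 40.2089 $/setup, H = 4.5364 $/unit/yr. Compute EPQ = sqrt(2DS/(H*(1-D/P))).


1 - D/P = 1 - 0.2033 = 0.7967
H*(1-D/P) = 3.6142
2DS = 1525348.1920
EPQ = sqrt(422041.1607) = 649.6470

649.6470 units


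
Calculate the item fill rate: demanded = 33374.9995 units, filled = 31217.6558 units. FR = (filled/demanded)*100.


FR = 31217.6558 / 33374.9995 * 100 = 93.5360

93.5360%


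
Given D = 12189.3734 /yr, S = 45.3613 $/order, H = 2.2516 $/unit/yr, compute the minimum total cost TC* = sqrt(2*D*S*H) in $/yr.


2*D*S*H = 2489935.5689
TC* = sqrt(2489935.5689) = 1577.9530

1577.9530 $/yr


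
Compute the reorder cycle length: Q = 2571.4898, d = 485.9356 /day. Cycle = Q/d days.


Cycle = 2571.4898 / 485.9356 = 5.2918

5.2918 days


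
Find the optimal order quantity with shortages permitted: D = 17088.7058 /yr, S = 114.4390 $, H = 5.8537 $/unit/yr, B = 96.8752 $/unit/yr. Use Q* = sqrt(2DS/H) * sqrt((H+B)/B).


sqrt(2DS/H) = 817.4127
sqrt((H+B)/B) = 1.0298
Q* = 817.4127 * 1.0298 = 841.7466

841.7466 units


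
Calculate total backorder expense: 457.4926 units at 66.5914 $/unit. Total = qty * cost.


Total = 457.4926 * 66.5914 = 30465.0727

30465.0727 $


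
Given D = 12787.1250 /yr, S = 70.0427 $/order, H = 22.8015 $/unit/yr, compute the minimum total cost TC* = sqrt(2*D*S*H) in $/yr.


2*D*S*H = 40844088.0011
TC* = sqrt(40844088.0011) = 6390.9380

6390.9380 $/yr


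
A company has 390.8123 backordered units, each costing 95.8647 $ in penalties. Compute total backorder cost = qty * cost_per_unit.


Total = 390.8123 * 95.8647 = 37465.1039

37465.1039 $


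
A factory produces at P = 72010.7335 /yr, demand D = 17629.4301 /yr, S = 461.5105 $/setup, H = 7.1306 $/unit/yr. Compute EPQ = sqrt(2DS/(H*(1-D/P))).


1 - D/P = 1 - 0.2448 = 0.7552
H*(1-D/P) = 5.3849
2DS = 16272334.2003
EPQ = sqrt(3021839.5610) = 1738.3439

1738.3439 units


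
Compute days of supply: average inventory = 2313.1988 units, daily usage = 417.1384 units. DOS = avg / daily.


DOS = 2313.1988 / 417.1384 = 5.5454

5.5454 days


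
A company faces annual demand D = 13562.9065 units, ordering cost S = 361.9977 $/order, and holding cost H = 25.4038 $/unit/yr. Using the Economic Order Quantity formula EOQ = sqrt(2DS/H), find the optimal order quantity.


2*D*S = 2 * 13562.9065 * 361.9977 = 9819481.9166
2*D*S/H = 386535.9480
EOQ = sqrt(386535.9480) = 621.7202

621.7202 units


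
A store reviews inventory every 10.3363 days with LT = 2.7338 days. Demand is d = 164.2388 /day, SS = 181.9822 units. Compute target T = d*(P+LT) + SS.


P + LT = 13.0701
d*(P+LT) = 164.2388 * 13.0701 = 2146.6175
T = 2146.6175 + 181.9822 = 2328.5997

2328.5997 units


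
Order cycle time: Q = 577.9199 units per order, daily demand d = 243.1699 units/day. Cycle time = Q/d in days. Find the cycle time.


Cycle = 577.9199 / 243.1699 = 2.3766

2.3766 days


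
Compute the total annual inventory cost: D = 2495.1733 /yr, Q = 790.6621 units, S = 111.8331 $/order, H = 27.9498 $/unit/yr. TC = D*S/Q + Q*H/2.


Ordering cost = D*S/Q = 352.9232
Holding cost = Q*H/2 = 11049.4238
TC = 352.9232 + 11049.4238 = 11402.3469

11402.3469 $/yr


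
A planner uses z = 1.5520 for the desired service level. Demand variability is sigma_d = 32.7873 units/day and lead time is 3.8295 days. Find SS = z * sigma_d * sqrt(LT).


sqrt(LT) = sqrt(3.8295) = 1.9569
SS = 1.5520 * 32.7873 * 1.9569 = 99.5791

99.5791 units


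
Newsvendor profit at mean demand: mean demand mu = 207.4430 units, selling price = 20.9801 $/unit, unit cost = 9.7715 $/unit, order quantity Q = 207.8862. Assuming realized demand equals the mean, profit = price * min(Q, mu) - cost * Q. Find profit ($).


Sales at mu = min(207.8862, 207.4430) = 207.4430
Revenue = 20.9801 * 207.4430 = 4352.1749
Total cost = 9.7715 * 207.8862 = 2031.3600
Profit = 4352.1749 - 2031.3600 = 2320.8149

2320.8149 $


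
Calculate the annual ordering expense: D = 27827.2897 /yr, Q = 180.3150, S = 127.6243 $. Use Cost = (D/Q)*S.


Number of orders = D/Q = 154.3260
Cost = 154.3260 * 127.6243 = 19695.7456

19695.7456 $/yr


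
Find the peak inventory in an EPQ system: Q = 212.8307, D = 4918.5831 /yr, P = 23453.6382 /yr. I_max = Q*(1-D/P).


D/P = 0.2097
1 - D/P = 0.7903
I_max = 212.8307 * 0.7903 = 168.1969

168.1969 units


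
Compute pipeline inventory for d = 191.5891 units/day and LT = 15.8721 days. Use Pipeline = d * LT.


Pipeline = 191.5891 * 15.8721 = 3040.9214

3040.9214 units


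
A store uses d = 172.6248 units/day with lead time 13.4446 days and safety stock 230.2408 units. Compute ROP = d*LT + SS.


d*LT = 172.6248 * 13.4446 = 2320.8714
ROP = 2320.8714 + 230.2408 = 2551.1122

2551.1122 units


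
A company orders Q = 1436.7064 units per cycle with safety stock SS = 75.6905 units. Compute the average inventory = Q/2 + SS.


Q/2 = 718.3532
Avg = 718.3532 + 75.6905 = 794.0437

794.0437 units


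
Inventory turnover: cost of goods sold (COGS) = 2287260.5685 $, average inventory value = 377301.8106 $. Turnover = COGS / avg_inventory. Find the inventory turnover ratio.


Turnover = 2287260.5685 / 377301.8106 = 6.0622

6.0622


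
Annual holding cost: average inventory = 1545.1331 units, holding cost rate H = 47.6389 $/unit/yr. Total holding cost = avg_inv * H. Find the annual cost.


Cost = 1545.1331 * 47.6389 = 73608.4412

73608.4412 $/yr


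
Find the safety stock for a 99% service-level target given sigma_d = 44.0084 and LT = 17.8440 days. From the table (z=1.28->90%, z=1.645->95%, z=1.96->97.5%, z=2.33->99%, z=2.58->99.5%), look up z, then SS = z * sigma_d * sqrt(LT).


From the table, SL = 99% corresponds to z = 2.33
sqrt(LT) = sqrt(17.8440) = 4.2242
SS = 2.33 * 44.0084 * 4.2242 = 433.1493

433.1493 units


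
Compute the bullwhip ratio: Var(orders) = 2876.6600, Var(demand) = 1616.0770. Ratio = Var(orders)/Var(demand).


BW = 2876.6600 / 1616.0770 = 1.7800

1.7800


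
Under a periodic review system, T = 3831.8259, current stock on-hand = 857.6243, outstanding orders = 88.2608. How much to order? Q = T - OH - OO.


Inventory position = OH + OO = 857.6243 + 88.2608 = 945.8851
Q = 3831.8259 - 945.8851 = 2885.9408

2885.9408 units


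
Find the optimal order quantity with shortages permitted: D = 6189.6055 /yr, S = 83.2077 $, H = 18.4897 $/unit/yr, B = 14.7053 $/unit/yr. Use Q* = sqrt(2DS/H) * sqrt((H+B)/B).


sqrt(2DS/H) = 236.0279
sqrt((H+B)/B) = 1.5024
Q* = 236.0279 * 1.5024 = 354.6196

354.6196 units


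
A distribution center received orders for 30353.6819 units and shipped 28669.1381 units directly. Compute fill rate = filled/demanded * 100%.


FR = 28669.1381 / 30353.6819 * 100 = 94.4503

94.4503%


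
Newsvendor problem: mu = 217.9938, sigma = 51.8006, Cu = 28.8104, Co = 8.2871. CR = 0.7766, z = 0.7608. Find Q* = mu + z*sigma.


CR = Cu/(Cu+Co) = 28.8104/(28.8104+8.2871) = 0.7766
z = 0.7608
Q* = 217.9938 + 0.7608 * 51.8006 = 257.4037

257.4037 units


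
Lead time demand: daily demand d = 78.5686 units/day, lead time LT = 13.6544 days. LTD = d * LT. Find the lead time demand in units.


LTD = 78.5686 * 13.6544 = 1072.8071

1072.8071 units


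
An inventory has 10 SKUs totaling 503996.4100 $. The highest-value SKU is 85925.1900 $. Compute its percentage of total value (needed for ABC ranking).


Top item = 85925.1900
Total = 503996.4100
Percentage = 85925.1900 / 503996.4100 * 100 = 17.0488

17.0488%


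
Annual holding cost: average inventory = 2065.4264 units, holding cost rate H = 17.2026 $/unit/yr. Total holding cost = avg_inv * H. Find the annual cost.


Cost = 2065.4264 * 17.2026 = 35530.7042

35530.7042 $/yr


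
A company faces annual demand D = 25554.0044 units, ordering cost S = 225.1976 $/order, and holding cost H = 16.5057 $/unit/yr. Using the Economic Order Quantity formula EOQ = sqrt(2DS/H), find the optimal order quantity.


2*D*S = 2 * 25554.0044 * 225.1976 = 11509400.9225
2*D*S/H = 697298.5649
EOQ = sqrt(697298.5649) = 835.0440

835.0440 units


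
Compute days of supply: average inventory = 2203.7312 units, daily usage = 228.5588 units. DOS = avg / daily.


DOS = 2203.7312 / 228.5588 = 9.6419

9.6419 days


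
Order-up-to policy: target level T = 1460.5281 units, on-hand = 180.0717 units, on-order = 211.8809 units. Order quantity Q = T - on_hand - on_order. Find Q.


Inventory position = OH + OO = 180.0717 + 211.8809 = 391.9526
Q = 1460.5281 - 391.9526 = 1068.5755

1068.5755 units


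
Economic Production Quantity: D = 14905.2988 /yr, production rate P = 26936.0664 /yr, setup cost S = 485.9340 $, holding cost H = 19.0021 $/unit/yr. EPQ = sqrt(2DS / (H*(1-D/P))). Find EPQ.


1 - D/P = 1 - 0.5534 = 0.4466
H*(1-D/P) = 8.4871
2DS = 14485982.9342
EPQ = sqrt(1706817.9690) = 1306.4524

1306.4524 units


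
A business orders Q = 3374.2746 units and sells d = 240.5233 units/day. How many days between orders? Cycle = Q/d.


Cycle = 3374.2746 / 240.5233 = 14.0289

14.0289 days


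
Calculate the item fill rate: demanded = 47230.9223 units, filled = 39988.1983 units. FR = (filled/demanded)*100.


FR = 39988.1983 / 47230.9223 * 100 = 84.6653

84.6653%


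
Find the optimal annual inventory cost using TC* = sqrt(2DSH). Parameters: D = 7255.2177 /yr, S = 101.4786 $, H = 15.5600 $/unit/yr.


2*D*S*H = 22912079.3018
TC* = sqrt(22912079.3018) = 4786.6564

4786.6564 $/yr


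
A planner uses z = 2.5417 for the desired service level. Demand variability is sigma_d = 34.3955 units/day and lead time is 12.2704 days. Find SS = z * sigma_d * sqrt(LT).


sqrt(LT) = sqrt(12.2704) = 3.5029
SS = 2.5417 * 34.3955 * 3.5029 = 306.2353

306.2353 units


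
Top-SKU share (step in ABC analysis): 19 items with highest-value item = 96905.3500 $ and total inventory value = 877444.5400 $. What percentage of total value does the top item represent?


Top item = 96905.3500
Total = 877444.5400
Percentage = 96905.3500 / 877444.5400 * 100 = 11.0440

11.0440%


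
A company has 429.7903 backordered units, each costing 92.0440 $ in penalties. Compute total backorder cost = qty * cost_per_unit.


Total = 429.7903 * 92.0440 = 39559.6184

39559.6184 $


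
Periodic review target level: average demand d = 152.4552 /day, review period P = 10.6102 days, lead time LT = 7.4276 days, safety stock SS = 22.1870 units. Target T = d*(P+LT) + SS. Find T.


P + LT = 18.0378
d*(P+LT) = 152.4552 * 18.0378 = 2749.9564
T = 2749.9564 + 22.1870 = 2772.1434

2772.1434 units


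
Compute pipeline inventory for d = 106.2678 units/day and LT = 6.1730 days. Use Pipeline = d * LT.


Pipeline = 106.2678 * 6.1730 = 655.9911

655.9911 units


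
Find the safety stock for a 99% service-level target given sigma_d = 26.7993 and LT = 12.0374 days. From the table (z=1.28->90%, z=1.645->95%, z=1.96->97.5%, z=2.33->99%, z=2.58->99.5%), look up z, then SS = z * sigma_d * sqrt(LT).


From the table, SL = 99% corresponds to z = 2.33
sqrt(LT) = sqrt(12.0374) = 3.4695
SS = 2.33 * 26.7993 * 3.4695 = 216.6435

216.6435 units


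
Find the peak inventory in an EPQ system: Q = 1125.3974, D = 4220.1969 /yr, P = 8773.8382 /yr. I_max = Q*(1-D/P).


D/P = 0.4810
1 - D/P = 0.5190
I_max = 1125.3974 * 0.5190 = 584.0837

584.0837 units


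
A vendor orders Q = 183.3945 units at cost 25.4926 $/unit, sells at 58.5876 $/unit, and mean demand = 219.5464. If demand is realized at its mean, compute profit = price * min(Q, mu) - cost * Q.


Sales at mu = min(183.3945, 219.5464) = 183.3945
Revenue = 58.5876 * 183.3945 = 10744.6436
Total cost = 25.4926 * 183.3945 = 4675.2026
Profit = 10744.6436 - 4675.2026 = 6069.4410

6069.4410 $


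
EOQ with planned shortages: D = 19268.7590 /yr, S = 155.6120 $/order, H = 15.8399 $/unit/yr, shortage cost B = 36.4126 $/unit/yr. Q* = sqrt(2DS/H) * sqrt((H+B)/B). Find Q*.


sqrt(2DS/H) = 615.3004
sqrt((H+B)/B) = 1.1979
Q* = 615.3004 * 1.1979 = 737.0804

737.0804 units


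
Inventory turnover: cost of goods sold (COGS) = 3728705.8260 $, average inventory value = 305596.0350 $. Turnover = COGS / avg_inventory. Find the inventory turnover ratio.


Turnover = 3728705.8260 / 305596.0350 = 12.2014

12.2014


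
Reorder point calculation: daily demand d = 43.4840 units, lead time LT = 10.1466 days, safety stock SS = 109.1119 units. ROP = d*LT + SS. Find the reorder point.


d*LT = 43.4840 * 10.1466 = 441.2148
ROP = 441.2148 + 109.1119 = 550.3267

550.3267 units


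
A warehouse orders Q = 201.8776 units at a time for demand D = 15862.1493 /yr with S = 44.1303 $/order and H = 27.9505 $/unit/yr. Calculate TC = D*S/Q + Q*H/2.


Ordering cost = D*S/Q = 3467.4546
Holding cost = Q*H/2 = 2821.2899
TC = 3467.4546 + 2821.2899 = 6288.7445

6288.7445 $/yr


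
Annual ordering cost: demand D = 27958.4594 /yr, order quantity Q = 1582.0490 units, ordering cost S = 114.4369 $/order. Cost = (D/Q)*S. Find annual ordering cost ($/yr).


Number of orders = D/Q = 17.6723
Cost = 17.6723 * 114.4369 = 2022.3643

2022.3643 $/yr


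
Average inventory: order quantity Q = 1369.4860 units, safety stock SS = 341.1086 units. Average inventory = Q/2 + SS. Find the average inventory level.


Q/2 = 684.7430
Avg = 684.7430 + 341.1086 = 1025.8516

1025.8516 units


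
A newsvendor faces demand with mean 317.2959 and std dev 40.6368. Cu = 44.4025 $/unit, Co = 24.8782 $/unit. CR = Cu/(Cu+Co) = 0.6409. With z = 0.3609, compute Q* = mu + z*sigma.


CR = Cu/(Cu+Co) = 44.4025/(44.4025+24.8782) = 0.6409
z = 0.3609
Q* = 317.2959 + 0.3609 * 40.6368 = 331.9617

331.9617 units


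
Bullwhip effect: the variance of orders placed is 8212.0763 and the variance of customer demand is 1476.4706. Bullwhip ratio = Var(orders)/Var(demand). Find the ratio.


BW = 8212.0763 / 1476.4706 = 5.5620

5.5620


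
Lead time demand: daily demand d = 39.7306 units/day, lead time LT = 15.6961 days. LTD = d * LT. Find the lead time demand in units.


LTD = 39.7306 * 15.6961 = 623.6155

623.6155 units


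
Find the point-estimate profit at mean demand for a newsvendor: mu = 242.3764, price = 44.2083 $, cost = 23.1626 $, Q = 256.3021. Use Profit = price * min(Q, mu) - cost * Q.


Sales at mu = min(256.3021, 242.3764) = 242.3764
Revenue = 44.2083 * 242.3764 = 10715.0486
Total cost = 23.1626 * 256.3021 = 5936.6230
Profit = 10715.0486 - 5936.6230 = 4778.4256

4778.4256 $


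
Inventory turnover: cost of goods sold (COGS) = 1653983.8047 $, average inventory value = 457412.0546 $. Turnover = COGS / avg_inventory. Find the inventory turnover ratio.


Turnover = 1653983.8047 / 457412.0546 = 3.6160

3.6160


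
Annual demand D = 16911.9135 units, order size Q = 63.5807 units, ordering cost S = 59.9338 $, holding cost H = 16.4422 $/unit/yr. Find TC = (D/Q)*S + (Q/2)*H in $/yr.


Ordering cost = D*S/Q = 15941.8698
Holding cost = Q*H/2 = 522.7033
TC = 15941.8698 + 522.7033 = 16464.5731

16464.5731 $/yr


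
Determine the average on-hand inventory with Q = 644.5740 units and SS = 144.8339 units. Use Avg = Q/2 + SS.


Q/2 = 322.2870
Avg = 322.2870 + 144.8339 = 467.1209

467.1209 units


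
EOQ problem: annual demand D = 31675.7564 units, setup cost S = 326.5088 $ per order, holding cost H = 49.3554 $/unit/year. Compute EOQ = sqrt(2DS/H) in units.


2*D*S = 2 * 31675.7564 * 326.5088 = 20684826.4225
2*D*S/H = 419099.5600
EOQ = sqrt(419099.5600) = 647.3790

647.3790 units


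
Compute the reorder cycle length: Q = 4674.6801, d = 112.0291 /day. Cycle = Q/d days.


Cycle = 4674.6801 / 112.0291 = 41.7274

41.7274 days


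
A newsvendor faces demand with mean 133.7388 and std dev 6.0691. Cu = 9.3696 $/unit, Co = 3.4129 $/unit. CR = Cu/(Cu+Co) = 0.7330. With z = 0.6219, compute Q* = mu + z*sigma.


CR = Cu/(Cu+Co) = 9.3696/(9.3696+3.4129) = 0.7330
z = 0.6219
Q* = 133.7388 + 0.6219 * 6.0691 = 137.5132

137.5132 units


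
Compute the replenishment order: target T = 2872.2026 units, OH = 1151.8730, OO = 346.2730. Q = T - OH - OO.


Inventory position = OH + OO = 1151.8730 + 346.2730 = 1498.1460
Q = 2872.2026 - 1498.1460 = 1374.0566

1374.0566 units


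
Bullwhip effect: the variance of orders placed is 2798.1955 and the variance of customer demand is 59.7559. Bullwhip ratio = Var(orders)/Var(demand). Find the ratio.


BW = 2798.1955 / 59.7559 = 46.8271

46.8271


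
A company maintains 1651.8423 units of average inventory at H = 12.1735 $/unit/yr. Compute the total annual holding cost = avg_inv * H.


Cost = 1651.8423 * 12.1735 = 20108.7022

20108.7022 $/yr


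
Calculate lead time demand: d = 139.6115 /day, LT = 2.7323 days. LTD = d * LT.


LTD = 139.6115 * 2.7323 = 381.4605

381.4605 units


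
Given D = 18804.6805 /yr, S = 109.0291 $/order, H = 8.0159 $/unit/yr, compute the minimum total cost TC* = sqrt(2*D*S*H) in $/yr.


2*D*S*H = 32869316.4363
TC* = sqrt(32869316.4363) = 5733.1768

5733.1768 $/yr


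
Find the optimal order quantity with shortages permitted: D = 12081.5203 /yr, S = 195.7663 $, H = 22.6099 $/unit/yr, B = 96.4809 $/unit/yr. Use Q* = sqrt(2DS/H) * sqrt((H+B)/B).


sqrt(2DS/H) = 457.3992
sqrt((H+B)/B) = 1.1110
Q* = 457.3992 * 1.1110 = 508.1757

508.1757 units


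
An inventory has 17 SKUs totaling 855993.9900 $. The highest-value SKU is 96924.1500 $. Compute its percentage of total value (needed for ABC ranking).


Top item = 96924.1500
Total = 855993.9900
Percentage = 96924.1500 / 855993.9900 * 100 = 11.3230

11.3230%


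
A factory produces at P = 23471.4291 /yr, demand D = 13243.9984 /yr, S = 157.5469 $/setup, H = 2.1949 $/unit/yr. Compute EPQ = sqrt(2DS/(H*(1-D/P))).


1 - D/P = 1 - 0.5643 = 0.4357
H*(1-D/P) = 0.9564
2DS = 4173101.7830
EPQ = sqrt(4363321.6268) = 2088.8565

2088.8565 units


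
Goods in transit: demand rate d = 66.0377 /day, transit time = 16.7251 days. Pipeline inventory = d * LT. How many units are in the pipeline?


Pipeline = 66.0377 * 16.7251 = 1104.4871

1104.4871 units


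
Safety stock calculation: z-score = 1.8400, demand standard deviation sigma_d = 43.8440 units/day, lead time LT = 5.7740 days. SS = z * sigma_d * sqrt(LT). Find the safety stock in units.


sqrt(LT) = sqrt(5.7740) = 2.4029
SS = 1.8400 * 43.8440 * 2.4029 = 193.8503

193.8503 units


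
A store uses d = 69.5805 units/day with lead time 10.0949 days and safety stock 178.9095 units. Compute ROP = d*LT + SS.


d*LT = 69.5805 * 10.0949 = 702.4082
ROP = 702.4082 + 178.9095 = 881.3177

881.3177 units


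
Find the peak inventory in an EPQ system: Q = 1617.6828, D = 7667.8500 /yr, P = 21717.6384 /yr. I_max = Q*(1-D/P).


D/P = 0.3531
1 - D/P = 0.6469
I_max = 1617.6828 * 0.6469 = 1046.5273

1046.5273 units


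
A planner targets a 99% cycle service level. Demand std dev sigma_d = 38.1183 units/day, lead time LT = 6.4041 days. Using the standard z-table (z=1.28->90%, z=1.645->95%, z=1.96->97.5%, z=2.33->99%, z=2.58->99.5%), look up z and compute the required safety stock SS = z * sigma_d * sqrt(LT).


From the table, SL = 99% corresponds to z = 2.33
sqrt(LT) = sqrt(6.4041) = 2.5306
SS = 2.33 * 38.1183 * 2.5306 = 224.7597

224.7597 units


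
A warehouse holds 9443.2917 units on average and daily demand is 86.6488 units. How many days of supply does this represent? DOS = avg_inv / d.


DOS = 9443.2917 / 86.6488 = 108.9835

108.9835 days


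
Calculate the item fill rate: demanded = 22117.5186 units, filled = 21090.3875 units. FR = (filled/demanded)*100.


FR = 21090.3875 / 22117.5186 * 100 = 95.3560

95.3560%


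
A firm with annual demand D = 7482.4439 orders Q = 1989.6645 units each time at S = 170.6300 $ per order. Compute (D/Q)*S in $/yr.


Number of orders = D/Q = 3.7607
Cost = 3.7607 * 170.6300 = 641.6807

641.6807 $/yr


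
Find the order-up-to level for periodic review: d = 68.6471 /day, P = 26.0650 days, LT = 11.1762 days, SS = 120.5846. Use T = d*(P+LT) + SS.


P + LT = 37.2412
d*(P+LT) = 68.6471 * 37.2412 = 2556.5004
T = 2556.5004 + 120.5846 = 2677.0850

2677.0850 units


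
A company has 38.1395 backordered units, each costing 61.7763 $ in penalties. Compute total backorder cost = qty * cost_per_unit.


Total = 38.1395 * 61.7763 = 2356.1172

2356.1172 $


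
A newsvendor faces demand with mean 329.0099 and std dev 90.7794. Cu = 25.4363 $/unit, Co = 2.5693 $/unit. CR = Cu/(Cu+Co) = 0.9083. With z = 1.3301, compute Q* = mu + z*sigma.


CR = Cu/(Cu+Co) = 25.4363/(25.4363+2.5693) = 0.9083
z = 1.3301
Q* = 329.0099 + 1.3301 * 90.7794 = 449.7556

449.7556 units


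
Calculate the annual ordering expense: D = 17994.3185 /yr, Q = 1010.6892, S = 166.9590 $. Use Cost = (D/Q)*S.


Number of orders = D/Q = 17.8040
Cost = 17.8040 * 166.9590 = 2972.5394

2972.5394 $/yr


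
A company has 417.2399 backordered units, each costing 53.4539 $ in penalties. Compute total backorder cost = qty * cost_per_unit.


Total = 417.2399 * 53.4539 = 22303.0999

22303.0999 $


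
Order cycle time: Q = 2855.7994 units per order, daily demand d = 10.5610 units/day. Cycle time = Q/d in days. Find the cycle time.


Cycle = 2855.7994 / 10.5610 = 270.4099

270.4099 days


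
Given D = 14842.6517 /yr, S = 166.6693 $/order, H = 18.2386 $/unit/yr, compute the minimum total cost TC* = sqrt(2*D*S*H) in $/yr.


2*D*S*H = 90237821.5003
TC* = sqrt(90237821.5003) = 9499.3590

9499.3590 $/yr


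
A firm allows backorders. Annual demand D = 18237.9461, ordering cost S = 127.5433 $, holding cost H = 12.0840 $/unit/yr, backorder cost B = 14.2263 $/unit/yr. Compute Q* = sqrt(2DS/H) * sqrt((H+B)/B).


sqrt(2DS/H) = 620.4781
sqrt((H+B)/B) = 1.3599
Q* = 620.4781 * 1.3599 = 843.8074

843.8074 units


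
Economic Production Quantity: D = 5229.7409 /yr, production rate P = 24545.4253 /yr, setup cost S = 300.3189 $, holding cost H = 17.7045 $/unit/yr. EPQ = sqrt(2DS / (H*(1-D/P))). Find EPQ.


1 - D/P = 1 - 0.2131 = 0.7869
H*(1-D/P) = 13.9323
2DS = 3141180.0687
EPQ = sqrt(225460.0649) = 474.8264

474.8264 units


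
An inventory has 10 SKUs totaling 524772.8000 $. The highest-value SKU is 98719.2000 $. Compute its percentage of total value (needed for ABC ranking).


Top item = 98719.2000
Total = 524772.8000
Percentage = 98719.2000 / 524772.8000 * 100 = 18.8118

18.8118%


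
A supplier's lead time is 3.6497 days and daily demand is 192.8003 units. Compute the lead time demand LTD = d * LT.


LTD = 192.8003 * 3.6497 = 703.6633

703.6633 units


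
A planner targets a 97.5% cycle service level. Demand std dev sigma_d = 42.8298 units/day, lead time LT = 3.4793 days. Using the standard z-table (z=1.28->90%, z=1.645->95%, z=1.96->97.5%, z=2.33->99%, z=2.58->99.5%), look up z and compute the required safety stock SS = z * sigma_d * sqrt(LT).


From the table, SL = 97.5% corresponds to z = 1.96
sqrt(LT) = sqrt(3.4793) = 1.8653
SS = 1.96 * 42.8298 * 1.8653 = 156.5842

156.5842 units


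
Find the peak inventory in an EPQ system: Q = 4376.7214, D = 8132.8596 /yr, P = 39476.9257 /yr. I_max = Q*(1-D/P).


D/P = 0.2060
1 - D/P = 0.7940
I_max = 4376.7214 * 0.7940 = 3475.0488

3475.0488 units


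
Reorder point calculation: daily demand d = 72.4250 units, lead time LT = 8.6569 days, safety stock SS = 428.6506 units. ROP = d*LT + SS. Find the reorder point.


d*LT = 72.4250 * 8.6569 = 626.9760
ROP = 626.9760 + 428.6506 = 1055.6266

1055.6266 units


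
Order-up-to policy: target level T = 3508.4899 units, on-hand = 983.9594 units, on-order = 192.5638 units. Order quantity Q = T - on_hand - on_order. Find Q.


Inventory position = OH + OO = 983.9594 + 192.5638 = 1176.5232
Q = 3508.4899 - 1176.5232 = 2331.9667

2331.9667 units


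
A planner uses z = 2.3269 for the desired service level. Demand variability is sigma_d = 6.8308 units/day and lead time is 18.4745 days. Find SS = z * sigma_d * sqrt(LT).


sqrt(LT) = sqrt(18.4745) = 4.2982
SS = 2.3269 * 6.8308 * 4.2982 = 68.3181

68.3181 units


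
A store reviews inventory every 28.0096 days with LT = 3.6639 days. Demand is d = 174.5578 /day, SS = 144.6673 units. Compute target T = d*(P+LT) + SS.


P + LT = 31.6735
d*(P+LT) = 174.5578 * 31.6735 = 5528.8565
T = 5528.8565 + 144.6673 = 5673.5238

5673.5238 units


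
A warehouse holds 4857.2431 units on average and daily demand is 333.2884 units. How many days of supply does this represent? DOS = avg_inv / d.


DOS = 4857.2431 / 333.2884 = 14.5737

14.5737 days


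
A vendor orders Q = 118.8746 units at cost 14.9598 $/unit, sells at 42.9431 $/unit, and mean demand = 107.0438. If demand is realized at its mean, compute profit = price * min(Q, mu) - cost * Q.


Sales at mu = min(118.8746, 107.0438) = 107.0438
Revenue = 42.9431 * 107.0438 = 4596.7926
Total cost = 14.9598 * 118.8746 = 1778.3402
Profit = 4596.7926 - 1778.3402 = 2818.4524

2818.4524 $


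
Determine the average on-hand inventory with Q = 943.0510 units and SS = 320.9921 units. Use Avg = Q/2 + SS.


Q/2 = 471.5255
Avg = 471.5255 + 320.9921 = 792.5176

792.5176 units


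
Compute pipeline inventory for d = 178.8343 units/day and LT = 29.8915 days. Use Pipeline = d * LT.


Pipeline = 178.8343 * 29.8915 = 5345.6255

5345.6255 units


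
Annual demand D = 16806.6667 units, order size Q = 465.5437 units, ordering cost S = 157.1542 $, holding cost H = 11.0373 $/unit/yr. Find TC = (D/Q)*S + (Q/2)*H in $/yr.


Ordering cost = D*S/Q = 5673.4486
Holding cost = Q*H/2 = 2569.1727
TC = 5673.4486 + 2569.1727 = 8242.6214

8242.6214 $/yr


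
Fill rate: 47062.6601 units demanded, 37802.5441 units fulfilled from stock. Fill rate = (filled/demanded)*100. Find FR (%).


FR = 37802.5441 / 47062.6601 * 100 = 80.3239

80.3239%


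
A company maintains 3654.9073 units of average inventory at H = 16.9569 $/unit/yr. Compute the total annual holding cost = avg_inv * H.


Cost = 3654.9073 * 16.9569 = 61975.8976

61975.8976 $/yr


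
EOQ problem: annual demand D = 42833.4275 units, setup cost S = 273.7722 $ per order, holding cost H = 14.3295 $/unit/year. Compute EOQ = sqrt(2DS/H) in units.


2*D*S = 2 * 42833.4275 * 273.7722 = 23453203.3604
2*D*S/H = 1636707.7260
EOQ = sqrt(1636707.7260) = 1279.3388

1279.3388 units


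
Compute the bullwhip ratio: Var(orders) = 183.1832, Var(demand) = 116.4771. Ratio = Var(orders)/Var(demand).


BW = 183.1832 / 116.4771 = 1.5727

1.5727


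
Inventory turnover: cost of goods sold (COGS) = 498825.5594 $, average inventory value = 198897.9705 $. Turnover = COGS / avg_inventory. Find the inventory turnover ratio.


Turnover = 498825.5594 / 198897.9705 = 2.5079

2.5079


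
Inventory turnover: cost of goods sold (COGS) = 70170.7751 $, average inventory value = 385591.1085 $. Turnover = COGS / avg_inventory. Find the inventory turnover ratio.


Turnover = 70170.7751 / 385591.1085 = 0.1820

0.1820


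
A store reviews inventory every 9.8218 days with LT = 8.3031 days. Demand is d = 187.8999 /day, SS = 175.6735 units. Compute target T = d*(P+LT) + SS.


P + LT = 18.1249
d*(P+LT) = 187.8999 * 18.1249 = 3405.6669
T = 3405.6669 + 175.6735 = 3581.3404

3581.3404 units


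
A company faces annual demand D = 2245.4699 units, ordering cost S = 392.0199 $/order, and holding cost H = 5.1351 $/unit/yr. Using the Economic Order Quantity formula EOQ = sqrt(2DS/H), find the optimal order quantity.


2*D*S = 2 * 2245.4699 * 392.0199 = 1760537.7713
2*D*S/H = 342843.9118
EOQ = sqrt(342843.9118) = 585.5287

585.5287 units


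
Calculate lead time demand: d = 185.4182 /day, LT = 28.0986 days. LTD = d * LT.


LTD = 185.4182 * 28.0986 = 5209.9918

5209.9918 units


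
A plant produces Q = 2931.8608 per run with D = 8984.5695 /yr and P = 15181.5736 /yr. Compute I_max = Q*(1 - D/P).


D/P = 0.5918
1 - D/P = 0.4082
I_max = 2931.8608 * 0.4082 = 1196.7635

1196.7635 units


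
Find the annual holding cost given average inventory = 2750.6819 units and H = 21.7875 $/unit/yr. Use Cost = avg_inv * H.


Cost = 2750.6819 * 21.7875 = 59930.4819

59930.4819 $/yr


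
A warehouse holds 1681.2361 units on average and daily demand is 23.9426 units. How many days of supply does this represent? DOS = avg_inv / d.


DOS = 1681.2361 / 23.9426 = 70.2194

70.2194 days


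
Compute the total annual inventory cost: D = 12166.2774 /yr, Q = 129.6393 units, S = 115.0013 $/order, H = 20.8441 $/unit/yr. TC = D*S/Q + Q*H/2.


Ordering cost = D*S/Q = 10792.5430
Holding cost = Q*H/2 = 1351.1073
TC = 10792.5430 + 1351.1073 = 12143.6502

12143.6502 $/yr


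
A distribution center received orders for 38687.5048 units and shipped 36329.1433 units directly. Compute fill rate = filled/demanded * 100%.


FR = 36329.1433 / 38687.5048 * 100 = 93.9041

93.9041%


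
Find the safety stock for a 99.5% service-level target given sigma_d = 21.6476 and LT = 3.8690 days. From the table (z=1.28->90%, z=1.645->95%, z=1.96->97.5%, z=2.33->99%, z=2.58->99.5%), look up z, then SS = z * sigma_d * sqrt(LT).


From the table, SL = 99.5% corresponds to z = 2.58
sqrt(LT) = sqrt(3.8690) = 1.9670
SS = 2.58 * 21.6476 * 1.9670 = 109.8573

109.8573 units


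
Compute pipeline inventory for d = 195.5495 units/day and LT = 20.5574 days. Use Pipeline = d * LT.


Pipeline = 195.5495 * 20.5574 = 4019.9893

4019.9893 units


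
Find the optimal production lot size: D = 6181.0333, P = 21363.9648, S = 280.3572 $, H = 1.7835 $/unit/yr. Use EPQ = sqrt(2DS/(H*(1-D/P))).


1 - D/P = 1 - 0.2893 = 0.7107
H*(1-D/P) = 1.2675
2DS = 3465794.3782
EPQ = sqrt(2734361.3099) = 1653.5904

1653.5904 units


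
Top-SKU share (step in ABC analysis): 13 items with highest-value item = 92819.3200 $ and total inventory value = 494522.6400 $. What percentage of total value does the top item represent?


Top item = 92819.3200
Total = 494522.6400
Percentage = 92819.3200 / 494522.6400 * 100 = 18.7695

18.7695%


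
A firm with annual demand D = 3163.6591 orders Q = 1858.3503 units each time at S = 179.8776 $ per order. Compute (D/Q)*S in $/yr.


Number of orders = D/Q = 1.7024
Cost = 1.7024 * 179.8776 = 306.2240

306.2240 $/yr


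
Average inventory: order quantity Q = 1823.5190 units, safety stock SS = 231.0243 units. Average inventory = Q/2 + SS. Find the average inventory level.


Q/2 = 911.7595
Avg = 911.7595 + 231.0243 = 1142.7838

1142.7838 units


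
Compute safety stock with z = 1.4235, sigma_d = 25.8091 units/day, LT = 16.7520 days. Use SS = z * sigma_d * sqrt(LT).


sqrt(LT) = sqrt(16.7520) = 4.0929
SS = 1.4235 * 25.8091 * 4.0929 = 150.3709

150.3709 units


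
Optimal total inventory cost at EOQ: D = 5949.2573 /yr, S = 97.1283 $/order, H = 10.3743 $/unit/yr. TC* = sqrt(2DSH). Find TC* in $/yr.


2*D*S*H = 11989396.9143
TC* = sqrt(11989396.9143) = 3462.5709

3462.5709 $/yr


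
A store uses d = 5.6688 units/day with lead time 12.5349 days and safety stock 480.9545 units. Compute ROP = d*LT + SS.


d*LT = 5.6688 * 12.5349 = 71.0578
ROP = 71.0578 + 480.9545 = 552.0123

552.0123 units


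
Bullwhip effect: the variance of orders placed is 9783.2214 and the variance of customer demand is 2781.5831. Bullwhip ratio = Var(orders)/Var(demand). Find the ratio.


BW = 9783.2214 / 2781.5831 = 3.5171

3.5171


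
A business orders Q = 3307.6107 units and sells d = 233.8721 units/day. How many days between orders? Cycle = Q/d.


Cycle = 3307.6107 / 233.8721 = 14.1428

14.1428 days


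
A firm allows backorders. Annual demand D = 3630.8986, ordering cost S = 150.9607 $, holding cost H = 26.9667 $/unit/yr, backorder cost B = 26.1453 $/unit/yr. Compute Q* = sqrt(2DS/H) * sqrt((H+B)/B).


sqrt(2DS/H) = 201.6230
sqrt((H+B)/B) = 1.4253
Q* = 201.6230 * 1.4253 = 287.3688

287.3688 units


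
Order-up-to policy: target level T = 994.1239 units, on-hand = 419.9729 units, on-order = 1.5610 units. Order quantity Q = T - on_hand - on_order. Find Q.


Inventory position = OH + OO = 419.9729 + 1.5610 = 421.5339
Q = 994.1239 - 421.5339 = 572.5900

572.5900 units


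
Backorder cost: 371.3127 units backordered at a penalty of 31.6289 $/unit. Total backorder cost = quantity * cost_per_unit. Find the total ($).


Total = 371.3127 * 31.6289 = 11744.2123

11744.2123 $


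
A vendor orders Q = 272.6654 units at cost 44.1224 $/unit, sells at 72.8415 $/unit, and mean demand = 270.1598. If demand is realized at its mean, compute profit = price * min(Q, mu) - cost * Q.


Sales at mu = min(272.6654, 270.1598) = 270.1598
Revenue = 72.8415 * 270.1598 = 19678.8451
Total cost = 44.1224 * 272.6654 = 12030.6518
Profit = 19678.8451 - 12030.6518 = 7648.1932

7648.1932 $


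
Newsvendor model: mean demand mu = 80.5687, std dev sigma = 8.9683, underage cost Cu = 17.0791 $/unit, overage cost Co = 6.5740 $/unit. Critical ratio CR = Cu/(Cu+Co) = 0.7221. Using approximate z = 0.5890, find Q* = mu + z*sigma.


CR = Cu/(Cu+Co) = 17.0791/(17.0791+6.5740) = 0.7221
z = 0.5890
Q* = 80.5687 + 0.5890 * 8.9683 = 85.8510

85.8510 units


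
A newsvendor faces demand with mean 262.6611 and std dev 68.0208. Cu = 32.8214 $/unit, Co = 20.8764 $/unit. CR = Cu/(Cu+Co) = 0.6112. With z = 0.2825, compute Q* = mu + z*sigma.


CR = Cu/(Cu+Co) = 32.8214/(32.8214+20.8764) = 0.6112
z = 0.2825
Q* = 262.6611 + 0.2825 * 68.0208 = 281.8770

281.8770 units


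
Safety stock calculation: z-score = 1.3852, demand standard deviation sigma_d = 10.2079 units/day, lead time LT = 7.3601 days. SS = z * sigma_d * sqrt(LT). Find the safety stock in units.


sqrt(LT) = sqrt(7.3601) = 2.7130
SS = 1.3852 * 10.2079 * 2.7130 = 38.3611

38.3611 units


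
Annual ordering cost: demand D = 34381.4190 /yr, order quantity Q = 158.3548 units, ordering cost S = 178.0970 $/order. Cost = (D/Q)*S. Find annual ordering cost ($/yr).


Number of orders = D/Q = 217.1164
Cost = 217.1164 * 178.0970 = 38667.7738

38667.7738 $/yr


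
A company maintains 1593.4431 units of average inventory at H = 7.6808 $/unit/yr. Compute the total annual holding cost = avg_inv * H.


Cost = 1593.4431 * 7.6808 = 12238.9178

12238.9178 $/yr


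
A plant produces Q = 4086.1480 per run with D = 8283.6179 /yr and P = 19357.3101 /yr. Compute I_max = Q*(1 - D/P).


D/P = 0.4279
1 - D/P = 0.5721
I_max = 4086.1480 * 0.5721 = 2337.5534

2337.5534 units


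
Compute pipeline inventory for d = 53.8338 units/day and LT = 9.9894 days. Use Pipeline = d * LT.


Pipeline = 53.8338 * 9.9894 = 537.7674

537.7674 units


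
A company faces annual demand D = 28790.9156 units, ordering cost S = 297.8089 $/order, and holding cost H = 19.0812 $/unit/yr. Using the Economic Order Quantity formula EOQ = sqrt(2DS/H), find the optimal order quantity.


2*D*S = 2 * 28790.9156 * 297.8089 = 17148381.8097
2*D*S/H = 898705.6270
EOQ = sqrt(898705.6270) = 948.0009

948.0009 units


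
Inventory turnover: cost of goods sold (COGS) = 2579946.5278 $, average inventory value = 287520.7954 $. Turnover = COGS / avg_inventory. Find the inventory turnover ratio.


Turnover = 2579946.5278 / 287520.7954 = 8.9731

8.9731


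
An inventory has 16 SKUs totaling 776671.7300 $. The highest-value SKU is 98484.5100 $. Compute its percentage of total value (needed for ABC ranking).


Top item = 98484.5100
Total = 776671.7300
Percentage = 98484.5100 / 776671.7300 * 100 = 12.6803

12.6803%


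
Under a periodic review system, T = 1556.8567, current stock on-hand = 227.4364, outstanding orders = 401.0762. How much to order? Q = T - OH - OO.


Inventory position = OH + OO = 227.4364 + 401.0762 = 628.5126
Q = 1556.8567 - 628.5126 = 928.3441

928.3441 units


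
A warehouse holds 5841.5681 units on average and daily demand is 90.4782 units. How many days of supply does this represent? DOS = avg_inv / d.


DOS = 5841.5681 / 90.4782 = 64.5633

64.5633 days


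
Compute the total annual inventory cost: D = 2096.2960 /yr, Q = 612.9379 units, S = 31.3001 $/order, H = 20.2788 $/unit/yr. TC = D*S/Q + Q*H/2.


Ordering cost = D*S/Q = 107.0488
Holding cost = Q*H/2 = 6214.8225
TC = 107.0488 + 6214.8225 = 6321.8714

6321.8714 $/yr


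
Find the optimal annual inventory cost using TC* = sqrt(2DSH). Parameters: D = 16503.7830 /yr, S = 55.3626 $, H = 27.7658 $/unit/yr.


2*D*S*H = 50738797.3656
TC* = sqrt(50738797.3656) = 7123.1171

7123.1171 $/yr


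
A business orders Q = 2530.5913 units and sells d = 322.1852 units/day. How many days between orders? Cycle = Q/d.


Cycle = 2530.5913 / 322.1852 = 7.8545

7.8545 days


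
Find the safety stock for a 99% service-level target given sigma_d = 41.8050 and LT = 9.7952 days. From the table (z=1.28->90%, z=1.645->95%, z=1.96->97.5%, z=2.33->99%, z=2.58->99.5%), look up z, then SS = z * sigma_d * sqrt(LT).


From the table, SL = 99% corresponds to z = 2.33
sqrt(LT) = sqrt(9.7952) = 3.1297
SS = 2.33 * 41.8050 * 3.1297 = 304.8532

304.8532 units


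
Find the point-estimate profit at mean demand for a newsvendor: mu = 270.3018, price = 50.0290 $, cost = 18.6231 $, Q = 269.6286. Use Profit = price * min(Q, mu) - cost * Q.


Sales at mu = min(269.6286, 270.3018) = 269.6286
Revenue = 50.0290 * 269.6286 = 13489.2492
Total cost = 18.6231 * 269.6286 = 5021.3204
Profit = 13489.2492 - 5021.3204 = 8467.9288

8467.9288 $


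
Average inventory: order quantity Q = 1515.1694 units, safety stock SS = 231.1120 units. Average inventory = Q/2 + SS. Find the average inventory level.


Q/2 = 757.5847
Avg = 757.5847 + 231.1120 = 988.6967

988.6967 units


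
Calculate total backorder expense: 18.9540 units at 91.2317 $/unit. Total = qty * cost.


Total = 18.9540 * 91.2317 = 1729.2056

1729.2056 $


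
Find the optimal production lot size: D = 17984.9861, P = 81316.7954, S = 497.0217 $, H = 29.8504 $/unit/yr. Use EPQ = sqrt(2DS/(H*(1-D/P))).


1 - D/P = 1 - 0.2212 = 0.7788
H*(1-D/P) = 23.2483
2DS = 17877856.7318
EPQ = sqrt(768995.2503) = 876.9237

876.9237 units


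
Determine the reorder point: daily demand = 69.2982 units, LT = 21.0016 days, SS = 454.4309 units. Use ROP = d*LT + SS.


d*LT = 69.2982 * 21.0016 = 1455.3731
ROP = 1455.3731 + 454.4309 = 1909.8040

1909.8040 units


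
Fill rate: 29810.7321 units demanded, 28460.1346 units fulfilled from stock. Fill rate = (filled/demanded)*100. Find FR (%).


FR = 28460.1346 / 29810.7321 * 100 = 95.4694

95.4694%
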